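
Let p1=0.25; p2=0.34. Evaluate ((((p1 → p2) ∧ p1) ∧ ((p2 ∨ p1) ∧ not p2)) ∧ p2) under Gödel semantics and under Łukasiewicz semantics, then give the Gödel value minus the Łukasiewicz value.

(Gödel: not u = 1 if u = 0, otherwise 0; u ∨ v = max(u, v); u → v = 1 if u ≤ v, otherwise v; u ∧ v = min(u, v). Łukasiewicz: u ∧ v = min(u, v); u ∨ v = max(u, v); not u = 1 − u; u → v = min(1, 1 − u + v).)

Gödel evaluation:
  (p1 → p2): 0.25 ≤ 0.34, so result = 1
  ((p1 → p2) ∧ p1) = min(1, 0.25) = 0.25
  (p2 ∨ p1) = max(0.34, 0.25) = 0.34
  not p2: Gödel ¬ of 0.34 = 0 (operand ≠ 0)
  ((p2 ∨ p1) ∧ not p2) = min(0.34, 0) = 0
  (((p1 → p2) ∧ p1) ∧ ((p2 ∨ p1) ∧ not p2)) = min(0.25, 0) = 0
  ((((p1 → p2) ∧ p1) ∧ ((p2 ∨ p1) ∧ not p2)) ∧ p2) = min(0, 0.34) = 0
  Gödel value = 0
Łukasiewicz evaluation:
  (p1 → p2): min(1, 1 − 0.25 + 0.34) = 1
  ((p1 → p2) ∧ p1) = min(1, 0.25) = 0.25
  (p2 ∨ p1) = max(0.34, 0.25) = 0.34
  not p2: Łukasiewicz ¬ gives 1 − 0.34 = 0.66
  ((p2 ∨ p1) ∧ not p2) = min(0.34, 0.66) = 0.34
  (((p1 → p2) ∧ p1) ∧ ((p2 ∨ p1) ∧ not p2)) = min(0.25, 0.34) = 0.25
  ((((p1 → p2) ∧ p1) ∧ ((p2 ∨ p1) ∧ not p2)) ∧ p2) = min(0.25, 0.34) = 0.25
  Łukasiewicz value = 0.25
Difference: 0 − 0.25 = -0.25

-0.25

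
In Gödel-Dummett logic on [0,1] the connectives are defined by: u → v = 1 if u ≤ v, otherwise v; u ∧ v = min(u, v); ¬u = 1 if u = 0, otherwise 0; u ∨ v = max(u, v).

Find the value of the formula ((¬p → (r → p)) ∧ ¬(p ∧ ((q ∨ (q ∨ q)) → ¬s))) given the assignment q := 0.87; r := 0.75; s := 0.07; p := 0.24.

¬p: Gödel ¬ of 0.24 = 0 (operand ≠ 0)
(r → p): 0.75 > 0.24, so result = 0.24
(¬p → (r → p)): 0 ≤ 0.24, so result = 1
(q ∨ q) = max(0.87, 0.87) = 0.87
(q ∨ (q ∨ q)) = max(0.87, 0.87) = 0.87
¬s: Gödel ¬ of 0.07 = 0 (operand ≠ 0)
((q ∨ (q ∨ q)) → ¬s): 0.87 > 0, so result = 0
(p ∧ ((q ∨ (q ∨ q)) → ¬s)) = min(0.24, 0) = 0
¬(p ∧ ((q ∨ (q ∨ q)) → ¬s)): Gödel ¬ of 0 = 1 (operand is 0)
((¬p → (r → p)) ∧ ¬(p ∧ ((q ∨ (q ∨ q)) → ¬s))) = min(1, 1) = 1

1.00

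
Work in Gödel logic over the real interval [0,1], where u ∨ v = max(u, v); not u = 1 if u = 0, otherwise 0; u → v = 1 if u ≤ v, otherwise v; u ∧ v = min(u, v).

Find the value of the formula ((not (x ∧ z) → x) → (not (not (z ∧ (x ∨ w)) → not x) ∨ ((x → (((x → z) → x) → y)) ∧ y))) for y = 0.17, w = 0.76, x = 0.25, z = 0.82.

0.17

(x ∧ z) = min(0.25, 0.82) = 0.25
not (x ∧ z): Gödel ¬ of 0.25 = 0 (operand ≠ 0)
(not (x ∧ z) → x): 0 ≤ 0.25, so result = 1
(x ∨ w) = max(0.25, 0.76) = 0.76
(z ∧ (x ∨ w)) = min(0.82, 0.76) = 0.76
not (z ∧ (x ∨ w)): Gödel ¬ of 0.76 = 0 (operand ≠ 0)
not x: Gödel ¬ of 0.25 = 0 (operand ≠ 0)
(not (z ∧ (x ∨ w)) → not x): 0 ≤ 0, so result = 1
not (not (z ∧ (x ∨ w)) → not x): Gödel ¬ of 1 = 0 (operand ≠ 0)
(x → z): 0.25 ≤ 0.82, so result = 1
((x → z) → x): 1 > 0.25, so result = 0.25
(((x → z) → x) → y): 0.25 > 0.17, so result = 0.17
(x → (((x → z) → x) → y)): 0.25 > 0.17, so result = 0.17
((x → (((x → z) → x) → y)) ∧ y) = min(0.17, 0.17) = 0.17
(not (not (z ∧ (x ∨ w)) → not x) ∨ ((x → (((x → z) → x) → y)) ∧ y)) = max(0, 0.17) = 0.17
((not (x ∧ z) → x) → (not (not (z ∧ (x ∨ w)) → not x) ∨ ((x → (((x → z) → x) → y)) ∧ y))): 1 > 0.17, so result = 0.17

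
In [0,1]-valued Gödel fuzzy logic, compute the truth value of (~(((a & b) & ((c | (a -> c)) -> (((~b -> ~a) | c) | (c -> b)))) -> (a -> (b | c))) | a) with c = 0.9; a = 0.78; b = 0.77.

(a & b) = min(0.78, 0.77) = 0.77
(a -> c): 0.78 ≤ 0.9, so result = 1
(c | (a -> c)) = max(0.9, 1) = 1
~b: Gödel ¬ of 0.77 = 0 (operand ≠ 0)
~a: Gödel ¬ of 0.78 = 0 (operand ≠ 0)
(~b -> ~a): 0 ≤ 0, so result = 1
((~b -> ~a) | c) = max(1, 0.9) = 1
(c -> b): 0.9 > 0.77, so result = 0.77
(((~b -> ~a) | c) | (c -> b)) = max(1, 0.77) = 1
((c | (a -> c)) -> (((~b -> ~a) | c) | (c -> b))): 1 ≤ 1, so result = 1
((a & b) & ((c | (a -> c)) -> (((~b -> ~a) | c) | (c -> b)))) = min(0.77, 1) = 0.77
(b | c) = max(0.77, 0.9) = 0.9
(a -> (b | c)): 0.78 ≤ 0.9, so result = 1
(((a & b) & ((c | (a -> c)) -> (((~b -> ~a) | c) | (c -> b)))) -> (a -> (b | c))): 0.77 ≤ 1, so result = 1
~(((a & b) & ((c | (a -> c)) -> (((~b -> ~a) | c) | (c -> b)))) -> (a -> (b | c))): Gödel ¬ of 1 = 0 (operand ≠ 0)
(~(((a & b) & ((c | (a -> c)) -> (((~b -> ~a) | c) | (c -> b)))) -> (a -> (b | c))) | a) = max(0, 0.78) = 0.78

0.78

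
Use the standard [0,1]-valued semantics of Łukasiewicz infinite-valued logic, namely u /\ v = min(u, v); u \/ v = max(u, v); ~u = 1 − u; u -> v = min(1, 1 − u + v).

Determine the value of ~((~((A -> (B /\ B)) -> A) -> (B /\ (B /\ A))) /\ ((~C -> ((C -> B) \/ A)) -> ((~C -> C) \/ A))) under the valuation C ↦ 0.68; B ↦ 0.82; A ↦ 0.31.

0.38

(B /\ B) = min(0.82, 0.82) = 0.82
(A -> (B /\ B)): min(1, 1 − 0.31 + 0.82) = 1
((A -> (B /\ B)) -> A): min(1, 1 − 1 + 0.31) = 0.31
~((A -> (B /\ B)) -> A): Łukasiewicz ¬ gives 1 − 0.31 = 0.69
(B /\ A) = min(0.82, 0.31) = 0.31
(B /\ (B /\ A)) = min(0.82, 0.31) = 0.31
(~((A -> (B /\ B)) -> A) -> (B /\ (B /\ A))): min(1, 1 − 0.69 + 0.31) = 0.62
~C: Łukasiewicz ¬ gives 1 − 0.68 = 0.32
(C -> B): min(1, 1 − 0.68 + 0.82) = 1
((C -> B) \/ A) = max(1, 0.31) = 1
(~C -> ((C -> B) \/ A)): min(1, 1 − 0.32 + 1) = 1
~C: Łukasiewicz ¬ gives 1 − 0.68 = 0.32
(~C -> C): min(1, 1 − 0.32 + 0.68) = 1
((~C -> C) \/ A) = max(1, 0.31) = 1
((~C -> ((C -> B) \/ A)) -> ((~C -> C) \/ A)): min(1, 1 − 1 + 1) = 1
((~((A -> (B /\ B)) -> A) -> (B /\ (B /\ A))) /\ ((~C -> ((C -> B) \/ A)) -> ((~C -> C) \/ A))) = min(0.62, 1) = 0.62
~((~((A -> (B /\ B)) -> A) -> (B /\ (B /\ A))) /\ ((~C -> ((C -> B) \/ A)) -> ((~C -> C) \/ A))): Łukasiewicz ¬ gives 1 − 0.62 = 0.38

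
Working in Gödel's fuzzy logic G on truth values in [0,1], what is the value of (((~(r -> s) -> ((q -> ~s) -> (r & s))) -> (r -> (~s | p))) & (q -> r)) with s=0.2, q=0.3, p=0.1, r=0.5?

0.10

(r -> s): 0.5 > 0.2, so result = 0.2
~(r -> s): Gödel ¬ of 0.2 = 0 (operand ≠ 0)
~s: Gödel ¬ of 0.2 = 0 (operand ≠ 0)
(q -> ~s): 0.3 > 0, so result = 0
(r & s) = min(0.5, 0.2) = 0.2
((q -> ~s) -> (r & s)): 0 ≤ 0.2, so result = 1
(~(r -> s) -> ((q -> ~s) -> (r & s))): 0 ≤ 1, so result = 1
~s: Gödel ¬ of 0.2 = 0 (operand ≠ 0)
(~s | p) = max(0, 0.1) = 0.1
(r -> (~s | p)): 0.5 > 0.1, so result = 0.1
((~(r -> s) -> ((q -> ~s) -> (r & s))) -> (r -> (~s | p))): 1 > 0.1, so result = 0.1
(q -> r): 0.3 ≤ 0.5, so result = 1
(((~(r -> s) -> ((q -> ~s) -> (r & s))) -> (r -> (~s | p))) & (q -> r)) = min(0.1, 1) = 0.1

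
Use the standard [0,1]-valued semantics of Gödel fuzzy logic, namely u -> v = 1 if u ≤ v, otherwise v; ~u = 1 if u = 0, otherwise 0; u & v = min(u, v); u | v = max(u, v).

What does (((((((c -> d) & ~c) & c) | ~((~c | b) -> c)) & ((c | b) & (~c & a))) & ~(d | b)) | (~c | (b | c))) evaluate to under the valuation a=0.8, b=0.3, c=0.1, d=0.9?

(c -> d): 0.1 ≤ 0.9, so result = 1
~c: Gödel ¬ of 0.1 = 0 (operand ≠ 0)
((c -> d) & ~c) = min(1, 0) = 0
(((c -> d) & ~c) & c) = min(0, 0.1) = 0
~c: Gödel ¬ of 0.1 = 0 (operand ≠ 0)
(~c | b) = max(0, 0.3) = 0.3
((~c | b) -> c): 0.3 > 0.1, so result = 0.1
~((~c | b) -> c): Gödel ¬ of 0.1 = 0 (operand ≠ 0)
((((c -> d) & ~c) & c) | ~((~c | b) -> c)) = max(0, 0) = 0
(c | b) = max(0.1, 0.3) = 0.3
~c: Gödel ¬ of 0.1 = 0 (operand ≠ 0)
(~c & a) = min(0, 0.8) = 0
((c | b) & (~c & a)) = min(0.3, 0) = 0
(((((c -> d) & ~c) & c) | ~((~c | b) -> c)) & ((c | b) & (~c & a))) = min(0, 0) = 0
(d | b) = max(0.9, 0.3) = 0.9
~(d | b): Gödel ¬ of 0.9 = 0 (operand ≠ 0)
((((((c -> d) & ~c) & c) | ~((~c | b) -> c)) & ((c | b) & (~c & a))) & ~(d | b)) = min(0, 0) = 0
~c: Gödel ¬ of 0.1 = 0 (operand ≠ 0)
(b | c) = max(0.3, 0.1) = 0.3
(~c | (b | c)) = max(0, 0.3) = 0.3
(((((((c -> d) & ~c) & c) | ~((~c | b) -> c)) & ((c | b) & (~c & a))) & ~(d | b)) | (~c | (b | c))) = max(0, 0.3) = 0.3

0.30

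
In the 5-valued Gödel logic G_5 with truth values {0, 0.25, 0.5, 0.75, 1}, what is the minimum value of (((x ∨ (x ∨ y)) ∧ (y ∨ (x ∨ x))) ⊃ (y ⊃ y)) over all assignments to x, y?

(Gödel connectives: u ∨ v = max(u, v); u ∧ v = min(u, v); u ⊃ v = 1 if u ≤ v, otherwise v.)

1.00

Every assignment gives 1. For instance at x = 0, y = 0:
  (x ∨ y) = max(0, 0) = 0
  (x ∨ (x ∨ y)) = max(0, 0) = 0
  (x ∨ x) = max(0, 0) = 0
  (y ∨ (x ∨ x)) = max(0, 0) = 0
  ((x ∨ (x ∨ y)) ∧ (y ∨ (x ∨ x))) = min(0, 0) = 0
  (y ⊃ y): 0 ≤ 0, so result = 1
  (((x ∨ (x ∨ y)) ∧ (y ∨ (x ∨ x))) ⊃ (y ⊃ y)): 0 ≤ 1, so result = 1
All 25 assignments give value 1 — the formula is a G_5-tautology.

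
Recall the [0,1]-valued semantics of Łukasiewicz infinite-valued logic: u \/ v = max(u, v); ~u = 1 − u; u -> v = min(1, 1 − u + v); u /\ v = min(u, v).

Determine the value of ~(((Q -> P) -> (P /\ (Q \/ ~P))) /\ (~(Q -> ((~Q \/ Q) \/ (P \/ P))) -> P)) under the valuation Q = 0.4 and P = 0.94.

0.60

(Q -> P): min(1, 1 − 0.4 + 0.94) = 1
~P: Łukasiewicz ¬ gives 1 − 0.94 = 0.06
(Q \/ ~P) = max(0.4, 0.06) = 0.4
(P /\ (Q \/ ~P)) = min(0.94, 0.4) = 0.4
((Q -> P) -> (P /\ (Q \/ ~P))): min(1, 1 − 1 + 0.4) = 0.4
~Q: Łukasiewicz ¬ gives 1 − 0.4 = 0.6
(~Q \/ Q) = max(0.6, 0.4) = 0.6
(P \/ P) = max(0.94, 0.94) = 0.94
((~Q \/ Q) \/ (P \/ P)) = max(0.6, 0.94) = 0.94
(Q -> ((~Q \/ Q) \/ (P \/ P))): min(1, 1 − 0.4 + 0.94) = 1
~(Q -> ((~Q \/ Q) \/ (P \/ P))): Łukasiewicz ¬ gives 1 − 1 = 0
(~(Q -> ((~Q \/ Q) \/ (P \/ P))) -> P): min(1, 1 − 0 + 0.94) = 1
(((Q -> P) -> (P /\ (Q \/ ~P))) /\ (~(Q -> ((~Q \/ Q) \/ (P \/ P))) -> P)) = min(0.4, 1) = 0.4
~(((Q -> P) -> (P /\ (Q \/ ~P))) /\ (~(Q -> ((~Q \/ Q) \/ (P \/ P))) -> P)): Łukasiewicz ¬ gives 1 − 0.4 = 0.6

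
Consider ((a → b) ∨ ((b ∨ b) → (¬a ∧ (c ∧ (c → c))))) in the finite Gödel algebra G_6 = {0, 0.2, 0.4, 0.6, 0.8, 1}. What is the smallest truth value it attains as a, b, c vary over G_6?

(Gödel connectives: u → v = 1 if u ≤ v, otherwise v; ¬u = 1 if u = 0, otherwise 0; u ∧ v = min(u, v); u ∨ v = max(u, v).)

The minimum is attained at a = 0.4, b = 0.2, c = 0:
  (a → b): 0.4 > 0.2, so result = 0.2
  (b ∨ b) = max(0.2, 0.2) = 0.2
  ¬a: Gödel ¬ of 0.4 = 0 (operand ≠ 0)
  (c → c): 0 ≤ 0, so result = 1
  (c ∧ (c → c)) = min(0, 1) = 0
  (¬a ∧ (c ∧ (c → c))) = min(0, 0) = 0
  ((b ∨ b) → (¬a ∧ (c ∧ (c → c)))): 0.2 > 0, so result = 0
  ((a → b) ∨ ((b ∨ b) → (¬a ∧ (c ∧ (c → c))))) = max(0.2, 0) = 0.2
Checking all 216 assignments confirms none give a value below 0.20.

0.20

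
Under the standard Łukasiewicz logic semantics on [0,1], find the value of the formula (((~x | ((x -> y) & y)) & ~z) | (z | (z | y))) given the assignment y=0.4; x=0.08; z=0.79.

0.79

~x: Łukasiewicz ¬ gives 1 − 0.08 = 0.92
(x -> y): min(1, 1 − 0.08 + 0.4) = 1
((x -> y) & y) = min(1, 0.4) = 0.4
(~x | ((x -> y) & y)) = max(0.92, 0.4) = 0.92
~z: Łukasiewicz ¬ gives 1 − 0.79 = 0.21
((~x | ((x -> y) & y)) & ~z) = min(0.92, 0.21) = 0.21
(z | y) = max(0.79, 0.4) = 0.79
(z | (z | y)) = max(0.79, 0.79) = 0.79
(((~x | ((x -> y) & y)) & ~z) | (z | (z | y))) = max(0.21, 0.79) = 0.79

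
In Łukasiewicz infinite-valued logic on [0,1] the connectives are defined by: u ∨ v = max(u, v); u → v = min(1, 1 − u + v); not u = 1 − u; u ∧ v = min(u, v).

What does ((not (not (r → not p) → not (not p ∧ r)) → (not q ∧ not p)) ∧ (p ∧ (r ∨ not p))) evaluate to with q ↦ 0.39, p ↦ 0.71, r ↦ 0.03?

0.29

not p: Łukasiewicz ¬ gives 1 − 0.71 = 0.29
(r → not p): min(1, 1 − 0.03 + 0.29) = 1
not (r → not p): Łukasiewicz ¬ gives 1 − 1 = 0
not p: Łukasiewicz ¬ gives 1 − 0.71 = 0.29
(not p ∧ r) = min(0.29, 0.03) = 0.03
not (not p ∧ r): Łukasiewicz ¬ gives 1 − 0.03 = 0.97
(not (r → not p) → not (not p ∧ r)): min(1, 1 − 0 + 0.97) = 1
not (not (r → not p) → not (not p ∧ r)): Łukasiewicz ¬ gives 1 − 1 = 0
not q: Łukasiewicz ¬ gives 1 − 0.39 = 0.61
not p: Łukasiewicz ¬ gives 1 − 0.71 = 0.29
(not q ∧ not p) = min(0.61, 0.29) = 0.29
(not (not (r → not p) → not (not p ∧ r)) → (not q ∧ not p)): min(1, 1 − 0 + 0.29) = 1
not p: Łukasiewicz ¬ gives 1 − 0.71 = 0.29
(r ∨ not p) = max(0.03, 0.29) = 0.29
(p ∧ (r ∨ not p)) = min(0.71, 0.29) = 0.29
((not (not (r → not p) → not (not p ∧ r)) → (not q ∧ not p)) ∧ (p ∧ (r ∨ not p))) = min(1, 0.29) = 0.29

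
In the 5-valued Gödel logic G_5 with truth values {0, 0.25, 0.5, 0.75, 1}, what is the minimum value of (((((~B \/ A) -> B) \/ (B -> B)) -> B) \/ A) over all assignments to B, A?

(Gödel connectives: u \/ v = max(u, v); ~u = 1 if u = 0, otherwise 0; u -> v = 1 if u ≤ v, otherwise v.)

0.00

The minimum is attained at B = 0, A = 0:
  ~B: Gödel ¬ of 0 = 1 (operand is 0)
  (~B \/ A) = max(1, 0) = 1
  ((~B \/ A) -> B): 1 > 0, so result = 0
  (B -> B): 0 ≤ 0, so result = 1
  (((~B \/ A) -> B) \/ (B -> B)) = max(0, 1) = 1
  ((((~B \/ A) -> B) \/ (B -> B)) -> B): 1 > 0, so result = 0
  (((((~B \/ A) -> B) \/ (B -> B)) -> B) \/ A) = max(0, 0) = 0
Checking all 25 assignments confirms none give a value below 0.00.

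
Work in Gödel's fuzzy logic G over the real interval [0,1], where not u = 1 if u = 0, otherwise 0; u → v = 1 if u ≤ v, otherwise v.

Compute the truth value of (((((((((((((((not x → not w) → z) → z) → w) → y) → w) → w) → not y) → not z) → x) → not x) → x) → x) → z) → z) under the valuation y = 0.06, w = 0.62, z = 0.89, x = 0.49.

not x: Gödel ¬ of 0.49 = 0 (operand ≠ 0)
not w: Gödel ¬ of 0.62 = 0 (operand ≠ 0)
(not x → not w): 0 ≤ 0, so result = 1
((not x → not w) → z): 1 > 0.89, so result = 0.89
(((not x → not w) → z) → z): 0.89 ≤ 0.89, so result = 1
((((not x → not w) → z) → z) → w): 1 > 0.62, so result = 0.62
(((((not x → not w) → z) → z) → w) → y): 0.62 > 0.06, so result = 0.06
((((((not x → not w) → z) → z) → w) → y) → w): 0.06 ≤ 0.62, so result = 1
(((((((not x → not w) → z) → z) → w) → y) → w) → w): 1 > 0.62, so result = 0.62
not y: Gödel ¬ of 0.06 = 0 (operand ≠ 0)
((((((((not x → not w) → z) → z) → w) → y) → w) → w) → not y): 0.62 > 0, so result = 0
not z: Gödel ¬ of 0.89 = 0 (operand ≠ 0)
(((((((((not x → not w) → z) → z) → w) → y) → w) → w) → not y) → not z): 0 ≤ 0, so result = 1
((((((((((not x → not w) → z) → z) → w) → y) → w) → w) → not y) → not z) → x): 1 > 0.49, so result = 0.49
not x: Gödel ¬ of 0.49 = 0 (operand ≠ 0)
(((((((((((not x → not w) → z) → z) → w) → y) → w) → w) → not y) → not z) → x) → not x): 0.49 > 0, so result = 0
((((((((((((not x → not w) → z) → z) → w) → y) → w) → w) → not y) → not z) → x) → not x) → x): 0 ≤ 0.49, so result = 1
(((((((((((((not x → not w) → z) → z) → w) → y) → w) → w) → not y) → not z) → x) → not x) → x) → x): 1 > 0.49, so result = 0.49
((((((((((((((not x → not w) → z) → z) → w) → y) → w) → w) → not y) → not z) → x) → not x) → x) → x) → z): 0.49 ≤ 0.89, so result = 1
(((((((((((((((not x → not w) → z) → z) → w) → y) → w) → w) → not y) → not z) → x) → not x) → x) → x) → z) → z): 1 > 0.89, so result = 0.89

0.89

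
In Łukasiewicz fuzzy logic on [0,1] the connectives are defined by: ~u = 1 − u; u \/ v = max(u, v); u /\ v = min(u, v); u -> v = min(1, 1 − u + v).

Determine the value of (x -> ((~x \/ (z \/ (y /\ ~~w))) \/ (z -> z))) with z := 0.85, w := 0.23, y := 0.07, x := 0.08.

~x: Łukasiewicz ¬ gives 1 − 0.08 = 0.92
~w: Łukasiewicz ¬ gives 1 − 0.23 = 0.77
~~w: Łukasiewicz ¬ gives 1 − 0.77 = 0.23
(y /\ ~~w) = min(0.07, 0.23) = 0.07
(z \/ (y /\ ~~w)) = max(0.85, 0.07) = 0.85
(~x \/ (z \/ (y /\ ~~w))) = max(0.92, 0.85) = 0.92
(z -> z): min(1, 1 − 0.85 + 0.85) = 1
((~x \/ (z \/ (y /\ ~~w))) \/ (z -> z)) = max(0.92, 1) = 1
(x -> ((~x \/ (z \/ (y /\ ~~w))) \/ (z -> z))): min(1, 1 − 0.08 + 1) = 1

1.00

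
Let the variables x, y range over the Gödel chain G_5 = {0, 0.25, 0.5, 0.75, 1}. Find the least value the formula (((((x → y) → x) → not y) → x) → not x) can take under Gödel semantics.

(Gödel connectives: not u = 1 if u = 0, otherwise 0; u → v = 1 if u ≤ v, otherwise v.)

0.00

The minimum is attained at x = 0.25, y = 0:
  (x → y): 0.25 > 0, so result = 0
  ((x → y) → x): 0 ≤ 0.25, so result = 1
  not y: Gödel ¬ of 0 = 1 (operand is 0)
  (((x → y) → x) → not y): 1 ≤ 1, so result = 1
  ((((x → y) → x) → not y) → x): 1 > 0.25, so result = 0.25
  not x: Gödel ¬ of 0.25 = 0 (operand ≠ 0)
  (((((x → y) → x) → not y) → x) → not x): 0.25 > 0, so result = 0
Checking all 25 assignments confirms none give a value below 0.00.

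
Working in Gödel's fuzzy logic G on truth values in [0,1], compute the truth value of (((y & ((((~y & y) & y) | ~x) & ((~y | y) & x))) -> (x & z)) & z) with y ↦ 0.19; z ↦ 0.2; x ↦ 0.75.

~y: Gödel ¬ of 0.19 = 0 (operand ≠ 0)
(~y & y) = min(0, 0.19) = 0
((~y & y) & y) = min(0, 0.19) = 0
~x: Gödel ¬ of 0.75 = 0 (operand ≠ 0)
(((~y & y) & y) | ~x) = max(0, 0) = 0
~y: Gödel ¬ of 0.19 = 0 (operand ≠ 0)
(~y | y) = max(0, 0.19) = 0.19
((~y | y) & x) = min(0.19, 0.75) = 0.19
((((~y & y) & y) | ~x) & ((~y | y) & x)) = min(0, 0.19) = 0
(y & ((((~y & y) & y) | ~x) & ((~y | y) & x))) = min(0.19, 0) = 0
(x & z) = min(0.75, 0.2) = 0.2
((y & ((((~y & y) & y) | ~x) & ((~y | y) & x))) -> (x & z)): 0 ≤ 0.2, so result = 1
(((y & ((((~y & y) & y) | ~x) & ((~y | y) & x))) -> (x & z)) & z) = min(1, 0.2) = 0.2

0.20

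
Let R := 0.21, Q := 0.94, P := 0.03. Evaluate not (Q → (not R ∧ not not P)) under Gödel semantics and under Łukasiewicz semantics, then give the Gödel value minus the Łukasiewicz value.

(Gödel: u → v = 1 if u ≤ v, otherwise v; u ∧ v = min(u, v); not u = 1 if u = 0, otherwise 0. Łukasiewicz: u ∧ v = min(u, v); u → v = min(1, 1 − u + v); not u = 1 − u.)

Gödel evaluation:
  not R: Gödel ¬ of 0.21 = 0 (operand ≠ 0)
  not P: Gödel ¬ of 0.03 = 0 (operand ≠ 0)
  not not P: Gödel ¬ of 0 = 1 (operand is 0)
  (not R ∧ not not P) = min(0, 1) = 0
  (Q → (not R ∧ not not P)): 0.94 > 0, so result = 0
  not (Q → (not R ∧ not not P)): Gödel ¬ of 0 = 1 (operand is 0)
  Gödel value = 1
Łukasiewicz evaluation:
  not R: Łukasiewicz ¬ gives 1 − 0.21 = 0.79
  not P: Łukasiewicz ¬ gives 1 − 0.03 = 0.97
  not not P: Łukasiewicz ¬ gives 1 − 0.97 = 0.03
  (not R ∧ not not P) = min(0.79, 0.03) = 0.03
  (Q → (not R ∧ not not P)): min(1, 1 − 0.94 + 0.03) = 0.09
  not (Q → (not R ∧ not not P)): Łukasiewicz ¬ gives 1 − 0.09 = 0.91
  Łukasiewicz value = 0.91
Difference: 1 − 0.91 = 0.09

0.09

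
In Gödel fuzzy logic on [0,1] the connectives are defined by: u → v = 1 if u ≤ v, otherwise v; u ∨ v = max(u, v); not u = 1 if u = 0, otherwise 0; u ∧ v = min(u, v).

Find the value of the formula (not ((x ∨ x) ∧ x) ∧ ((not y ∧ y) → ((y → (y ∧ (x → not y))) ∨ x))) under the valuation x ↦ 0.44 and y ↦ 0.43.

(x ∨ x) = max(0.44, 0.44) = 0.44
((x ∨ x) ∧ x) = min(0.44, 0.44) = 0.44
not ((x ∨ x) ∧ x): Gödel ¬ of 0.44 = 0 (operand ≠ 0)
not y: Gödel ¬ of 0.43 = 0 (operand ≠ 0)
(not y ∧ y) = min(0, 0.43) = 0
not y: Gödel ¬ of 0.43 = 0 (operand ≠ 0)
(x → not y): 0.44 > 0, so result = 0
(y ∧ (x → not y)) = min(0.43, 0) = 0
(y → (y ∧ (x → not y))): 0.43 > 0, so result = 0
((y → (y ∧ (x → not y))) ∨ x) = max(0, 0.44) = 0.44
((not y ∧ y) → ((y → (y ∧ (x → not y))) ∨ x)): 0 ≤ 0.44, so result = 1
(not ((x ∨ x) ∧ x) ∧ ((not y ∧ y) → ((y → (y ∧ (x → not y))) ∨ x))) = min(0, 1) = 0

0.00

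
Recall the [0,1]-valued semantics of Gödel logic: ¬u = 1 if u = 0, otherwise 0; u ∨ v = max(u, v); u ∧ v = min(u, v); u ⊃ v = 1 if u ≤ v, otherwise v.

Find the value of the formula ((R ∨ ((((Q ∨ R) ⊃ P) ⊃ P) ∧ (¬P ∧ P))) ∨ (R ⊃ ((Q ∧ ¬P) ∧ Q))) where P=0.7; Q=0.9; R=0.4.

(Q ∨ R) = max(0.9, 0.4) = 0.9
((Q ∨ R) ⊃ P): 0.9 > 0.7, so result = 0.7
(((Q ∨ R) ⊃ P) ⊃ P): 0.7 ≤ 0.7, so result = 1
¬P: Gödel ¬ of 0.7 = 0 (operand ≠ 0)
(¬P ∧ P) = min(0, 0.7) = 0
((((Q ∨ R) ⊃ P) ⊃ P) ∧ (¬P ∧ P)) = min(1, 0) = 0
(R ∨ ((((Q ∨ R) ⊃ P) ⊃ P) ∧ (¬P ∧ P))) = max(0.4, 0) = 0.4
¬P: Gödel ¬ of 0.7 = 0 (operand ≠ 0)
(Q ∧ ¬P) = min(0.9, 0) = 0
((Q ∧ ¬P) ∧ Q) = min(0, 0.9) = 0
(R ⊃ ((Q ∧ ¬P) ∧ Q)): 0.4 > 0, so result = 0
((R ∨ ((((Q ∨ R) ⊃ P) ⊃ P) ∧ (¬P ∧ P))) ∨ (R ⊃ ((Q ∧ ¬P) ∧ Q))) = max(0.4, 0) = 0.4

0.40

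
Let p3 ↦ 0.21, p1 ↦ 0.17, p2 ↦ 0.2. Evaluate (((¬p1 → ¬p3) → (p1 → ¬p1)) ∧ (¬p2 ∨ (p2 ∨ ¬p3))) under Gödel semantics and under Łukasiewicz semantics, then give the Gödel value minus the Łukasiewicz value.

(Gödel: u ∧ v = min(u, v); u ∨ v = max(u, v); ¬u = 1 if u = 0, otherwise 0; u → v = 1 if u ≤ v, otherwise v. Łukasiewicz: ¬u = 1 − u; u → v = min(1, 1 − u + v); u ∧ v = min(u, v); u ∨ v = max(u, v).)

-0.80

Gödel evaluation:
  ¬p1: Gödel ¬ of 0.17 = 0 (operand ≠ 0)
  ¬p3: Gödel ¬ of 0.21 = 0 (operand ≠ 0)
  (¬p1 → ¬p3): 0 ≤ 0, so result = 1
  ¬p1: Gödel ¬ of 0.17 = 0 (operand ≠ 0)
  (p1 → ¬p1): 0.17 > 0, so result = 0
  ((¬p1 → ¬p3) → (p1 → ¬p1)): 1 > 0, so result = 0
  ¬p2: Gödel ¬ of 0.2 = 0 (operand ≠ 0)
  ¬p3: Gödel ¬ of 0.21 = 0 (operand ≠ 0)
  (p2 ∨ ¬p3) = max(0.2, 0) = 0.2
  (¬p2 ∨ (p2 ∨ ¬p3)) = max(0, 0.2) = 0.2
  (((¬p1 → ¬p3) → (p1 → ¬p1)) ∧ (¬p2 ∨ (p2 ∨ ¬p3))) = min(0, 0.2) = 0
  Gödel value = 0
Łukasiewicz evaluation:
  ¬p1: Łukasiewicz ¬ gives 1 − 0.17 = 0.83
  ¬p3: Łukasiewicz ¬ gives 1 − 0.21 = 0.79
  (¬p1 → ¬p3): min(1, 1 − 0.83 + 0.79) = 0.96
  ¬p1: Łukasiewicz ¬ gives 1 − 0.17 = 0.83
  (p1 → ¬p1): min(1, 1 − 0.17 + 0.83) = 1
  ((¬p1 → ¬p3) → (p1 → ¬p1)): min(1, 1 − 0.96 + 1) = 1
  ¬p2: Łukasiewicz ¬ gives 1 − 0.2 = 0.8
  ¬p3: Łukasiewicz ¬ gives 1 − 0.21 = 0.79
  (p2 ∨ ¬p3) = max(0.2, 0.79) = 0.79
  (¬p2 ∨ (p2 ∨ ¬p3)) = max(0.8, 0.79) = 0.8
  (((¬p1 → ¬p3) → (p1 → ¬p1)) ∧ (¬p2 ∨ (p2 ∨ ¬p3))) = min(1, 0.8) = 0.8
  Łukasiewicz value = 0.8
Difference: 0 − 0.8 = -0.80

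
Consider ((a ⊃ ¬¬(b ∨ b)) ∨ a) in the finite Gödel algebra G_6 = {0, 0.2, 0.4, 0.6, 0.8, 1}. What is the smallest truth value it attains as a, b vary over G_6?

0.20

The minimum is attained at a = 0.2, b = 0:
  (b ∨ b) = max(0, 0) = 0
  ¬(b ∨ b): Gödel ¬ of 0 = 1 (operand is 0)
  ¬¬(b ∨ b): Gödel ¬ of 1 = 0 (operand ≠ 0)
  (a ⊃ ¬¬(b ∨ b)): 0.2 > 0, so result = 0
  ((a ⊃ ¬¬(b ∨ b)) ∨ a) = max(0, 0.2) = 0.2
Checking all 36 assignments confirms none give a value below 0.20.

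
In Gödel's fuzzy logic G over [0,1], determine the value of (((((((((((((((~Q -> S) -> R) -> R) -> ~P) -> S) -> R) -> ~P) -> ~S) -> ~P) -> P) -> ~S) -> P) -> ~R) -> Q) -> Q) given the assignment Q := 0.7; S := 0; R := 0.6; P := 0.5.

0.70

~Q: Gödel ¬ of 0.7 = 0 (operand ≠ 0)
(~Q -> S): 0 ≤ 0, so result = 1
((~Q -> S) -> R): 1 > 0.6, so result = 0.6
(((~Q -> S) -> R) -> R): 0.6 ≤ 0.6, so result = 1
~P: Gödel ¬ of 0.5 = 0 (operand ≠ 0)
((((~Q -> S) -> R) -> R) -> ~P): 1 > 0, so result = 0
(((((~Q -> S) -> R) -> R) -> ~P) -> S): 0 ≤ 0, so result = 1
((((((~Q -> S) -> R) -> R) -> ~P) -> S) -> R): 1 > 0.6, so result = 0.6
~P: Gödel ¬ of 0.5 = 0 (operand ≠ 0)
(((((((~Q -> S) -> R) -> R) -> ~P) -> S) -> R) -> ~P): 0.6 > 0, so result = 0
~S: Gödel ¬ of 0 = 1 (operand is 0)
((((((((~Q -> S) -> R) -> R) -> ~P) -> S) -> R) -> ~P) -> ~S): 0 ≤ 1, so result = 1
~P: Gödel ¬ of 0.5 = 0 (operand ≠ 0)
(((((((((~Q -> S) -> R) -> R) -> ~P) -> S) -> R) -> ~P) -> ~S) -> ~P): 1 > 0, so result = 0
((((((((((~Q -> S) -> R) -> R) -> ~P) -> S) -> R) -> ~P) -> ~S) -> ~P) -> P): 0 ≤ 0.5, so result = 1
~S: Gödel ¬ of 0 = 1 (operand is 0)
(((((((((((~Q -> S) -> R) -> R) -> ~P) -> S) -> R) -> ~P) -> ~S) -> ~P) -> P) -> ~S): 1 ≤ 1, so result = 1
((((((((((((~Q -> S) -> R) -> R) -> ~P) -> S) -> R) -> ~P) -> ~S) -> ~P) -> P) -> ~S) -> P): 1 > 0.5, so result = 0.5
~R: Gödel ¬ of 0.6 = 0 (operand ≠ 0)
(((((((((((((~Q -> S) -> R) -> R) -> ~P) -> S) -> R) -> ~P) -> ~S) -> ~P) -> P) -> ~S) -> P) -> ~R): 0.5 > 0, so result = 0
((((((((((((((~Q -> S) -> R) -> R) -> ~P) -> S) -> R) -> ~P) -> ~S) -> ~P) -> P) -> ~S) -> P) -> ~R) -> Q): 0 ≤ 0.7, so result = 1
(((((((((((((((~Q -> S) -> R) -> R) -> ~P) -> S) -> R) -> ~P) -> ~S) -> ~P) -> P) -> ~S) -> P) -> ~R) -> Q) -> Q): 1 > 0.7, so result = 0.7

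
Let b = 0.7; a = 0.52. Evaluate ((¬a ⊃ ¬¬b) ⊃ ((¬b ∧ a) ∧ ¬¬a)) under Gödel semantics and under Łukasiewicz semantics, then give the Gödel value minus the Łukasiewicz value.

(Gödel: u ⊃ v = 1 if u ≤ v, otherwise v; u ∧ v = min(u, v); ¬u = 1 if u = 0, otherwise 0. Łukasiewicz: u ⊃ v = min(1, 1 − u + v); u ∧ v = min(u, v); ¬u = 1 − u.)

-0.30

Gödel evaluation:
  ¬a: Gödel ¬ of 0.52 = 0 (operand ≠ 0)
  ¬b: Gödel ¬ of 0.7 = 0 (operand ≠ 0)
  ¬¬b: Gödel ¬ of 0 = 1 (operand is 0)
  (¬a ⊃ ¬¬b): 0 ≤ 1, so result = 1
  ¬b: Gödel ¬ of 0.7 = 0 (operand ≠ 0)
  (¬b ∧ a) = min(0, 0.52) = 0
  ¬a: Gödel ¬ of 0.52 = 0 (operand ≠ 0)
  ¬¬a: Gödel ¬ of 0 = 1 (operand is 0)
  ((¬b ∧ a) ∧ ¬¬a) = min(0, 1) = 0
  ((¬a ⊃ ¬¬b) ⊃ ((¬b ∧ a) ∧ ¬¬a)): 1 > 0, so result = 0
  Gödel value = 0
Łukasiewicz evaluation:
  ¬a: Łukasiewicz ¬ gives 1 − 0.52 = 0.48
  ¬b: Łukasiewicz ¬ gives 1 − 0.7 = 0.3
  ¬¬b: Łukasiewicz ¬ gives 1 − 0.3 = 0.7
  (¬a ⊃ ¬¬b): min(1, 1 − 0.48 + 0.7) = 1
  ¬b: Łukasiewicz ¬ gives 1 − 0.7 = 0.3
  (¬b ∧ a) = min(0.3, 0.52) = 0.3
  ¬a: Łukasiewicz ¬ gives 1 − 0.52 = 0.48
  ¬¬a: Łukasiewicz ¬ gives 1 − 0.48 = 0.52
  ((¬b ∧ a) ∧ ¬¬a) = min(0.3, 0.52) = 0.3
  ((¬a ⊃ ¬¬b) ⊃ ((¬b ∧ a) ∧ ¬¬a)): min(1, 1 − 1 + 0.3) = 0.3
  Łukasiewicz value = 0.3
Difference: 0 − 0.3 = -0.30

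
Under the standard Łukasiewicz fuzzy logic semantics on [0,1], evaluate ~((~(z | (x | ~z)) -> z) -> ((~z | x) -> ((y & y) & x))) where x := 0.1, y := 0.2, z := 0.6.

0.30

~z: Łukasiewicz ¬ gives 1 − 0.6 = 0.4
(x | ~z) = max(0.1, 0.4) = 0.4
(z | (x | ~z)) = max(0.6, 0.4) = 0.6
~(z | (x | ~z)): Łukasiewicz ¬ gives 1 − 0.6 = 0.4
(~(z | (x | ~z)) -> z): min(1, 1 − 0.4 + 0.6) = 1
~z: Łukasiewicz ¬ gives 1 − 0.6 = 0.4
(~z | x) = max(0.4, 0.1) = 0.4
(y & y) = min(0.2, 0.2) = 0.2
((y & y) & x) = min(0.2, 0.1) = 0.1
((~z | x) -> ((y & y) & x)): min(1, 1 − 0.4 + 0.1) = 0.7
((~(z | (x | ~z)) -> z) -> ((~z | x) -> ((y & y) & x))): min(1, 1 − 1 + 0.7) = 0.7
~((~(z | (x | ~z)) -> z) -> ((~z | x) -> ((y & y) & x))): Łukasiewicz ¬ gives 1 − 0.7 = 0.3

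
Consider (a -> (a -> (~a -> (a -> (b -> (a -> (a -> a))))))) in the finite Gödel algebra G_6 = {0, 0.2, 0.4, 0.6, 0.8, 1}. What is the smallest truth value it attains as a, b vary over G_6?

Every assignment gives 1. For instance at a = 0, b = 0:
  ~a: Gödel ¬ of 0 = 1 (operand is 0)
  (a -> a): 0 ≤ 0, so result = 1
  (a -> (a -> a)): 0 ≤ 1, so result = 1
  (b -> (a -> (a -> a))): 0 ≤ 1, so result = 1
  (a -> (b -> (a -> (a -> a)))): 0 ≤ 1, so result = 1
  (~a -> (a -> (b -> (a -> (a -> a))))): 1 ≤ 1, so result = 1
  (a -> (~a -> (a -> (b -> (a -> (a -> a)))))): 0 ≤ 1, so result = 1
  (a -> (a -> (~a -> (a -> (b -> (a -> (a -> a))))))): 0 ≤ 1, so result = 1
All 36 assignments give value 1 — the formula is a G_6-tautology.

1.00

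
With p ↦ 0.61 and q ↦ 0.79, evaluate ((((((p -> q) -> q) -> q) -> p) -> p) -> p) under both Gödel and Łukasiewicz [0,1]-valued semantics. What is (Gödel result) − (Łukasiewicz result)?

Gödel evaluation:
  (p -> q): 0.61 ≤ 0.79, so result = 1
  ((p -> q) -> q): 1 > 0.79, so result = 0.79
  (((p -> q) -> q) -> q): 0.79 ≤ 0.79, so result = 1
  ((((p -> q) -> q) -> q) -> p): 1 > 0.61, so result = 0.61
  (((((p -> q) -> q) -> q) -> p) -> p): 0.61 ≤ 0.61, so result = 1
  ((((((p -> q) -> q) -> q) -> p) -> p) -> p): 1 > 0.61, so result = 0.61
  Gödel value = 0.61
Łukasiewicz evaluation:
  (p -> q): min(1, 1 − 0.61 + 0.79) = 1
  ((p -> q) -> q): min(1, 1 − 1 + 0.79) = 0.79
  (((p -> q) -> q) -> q): min(1, 1 − 0.79 + 0.79) = 1
  ((((p -> q) -> q) -> q) -> p): min(1, 1 − 1 + 0.61) = 0.61
  (((((p -> q) -> q) -> q) -> p) -> p): min(1, 1 − 0.61 + 0.61) = 1
  ((((((p -> q) -> q) -> q) -> p) -> p) -> p): min(1, 1 − 1 + 0.61) = 0.61
  Łukasiewicz value = 0.61
Difference: 0.61 − 0.61 = 0.00

0.00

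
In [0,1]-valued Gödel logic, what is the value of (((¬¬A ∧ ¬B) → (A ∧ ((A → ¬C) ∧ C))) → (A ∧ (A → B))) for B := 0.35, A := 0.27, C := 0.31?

¬A: Gödel ¬ of 0.27 = 0 (operand ≠ 0)
¬¬A: Gödel ¬ of 0 = 1 (operand is 0)
¬B: Gödel ¬ of 0.35 = 0 (operand ≠ 0)
(¬¬A ∧ ¬B) = min(1, 0) = 0
¬C: Gödel ¬ of 0.31 = 0 (operand ≠ 0)
(A → ¬C): 0.27 > 0, so result = 0
((A → ¬C) ∧ C) = min(0, 0.31) = 0
(A ∧ ((A → ¬C) ∧ C)) = min(0.27, 0) = 0
((¬¬A ∧ ¬B) → (A ∧ ((A → ¬C) ∧ C))): 0 ≤ 0, so result = 1
(A → B): 0.27 ≤ 0.35, so result = 1
(A ∧ (A → B)) = min(0.27, 1) = 0.27
(((¬¬A ∧ ¬B) → (A ∧ ((A → ¬C) ∧ C))) → (A ∧ (A → B))): 1 > 0.27, so result = 0.27

0.27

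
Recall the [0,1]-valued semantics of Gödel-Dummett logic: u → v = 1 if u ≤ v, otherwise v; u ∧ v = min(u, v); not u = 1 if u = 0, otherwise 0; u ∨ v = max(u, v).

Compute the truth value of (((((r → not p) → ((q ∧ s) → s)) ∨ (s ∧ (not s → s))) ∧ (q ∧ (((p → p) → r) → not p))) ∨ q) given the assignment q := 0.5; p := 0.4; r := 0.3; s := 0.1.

0.50

not p: Gödel ¬ of 0.4 = 0 (operand ≠ 0)
(r → not p): 0.3 > 0, so result = 0
(q ∧ s) = min(0.5, 0.1) = 0.1
((q ∧ s) → s): 0.1 ≤ 0.1, so result = 1
((r → not p) → ((q ∧ s) → s)): 0 ≤ 1, so result = 1
not s: Gödel ¬ of 0.1 = 0 (operand ≠ 0)
(not s → s): 0 ≤ 0.1, so result = 1
(s ∧ (not s → s)) = min(0.1, 1) = 0.1
(((r → not p) → ((q ∧ s) → s)) ∨ (s ∧ (not s → s))) = max(1, 0.1) = 1
(p → p): 0.4 ≤ 0.4, so result = 1
((p → p) → r): 1 > 0.3, so result = 0.3
not p: Gödel ¬ of 0.4 = 0 (operand ≠ 0)
(((p → p) → r) → not p): 0.3 > 0, so result = 0
(q ∧ (((p → p) → r) → not p)) = min(0.5, 0) = 0
((((r → not p) → ((q ∧ s) → s)) ∨ (s ∧ (not s → s))) ∧ (q ∧ (((p → p) → r) → not p))) = min(1, 0) = 0
(((((r → not p) → ((q ∧ s) → s)) ∨ (s ∧ (not s → s))) ∧ (q ∧ (((p → p) → r) → not p))) ∨ q) = max(0, 0.5) = 0.5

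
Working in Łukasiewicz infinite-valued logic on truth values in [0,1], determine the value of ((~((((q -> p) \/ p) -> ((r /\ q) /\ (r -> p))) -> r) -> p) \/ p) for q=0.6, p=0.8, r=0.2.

1.00

(q -> p): min(1, 1 − 0.6 + 0.8) = 1
((q -> p) \/ p) = max(1, 0.8) = 1
(r /\ q) = min(0.2, 0.6) = 0.2
(r -> p): min(1, 1 − 0.2 + 0.8) = 1
((r /\ q) /\ (r -> p)) = min(0.2, 1) = 0.2
(((q -> p) \/ p) -> ((r /\ q) /\ (r -> p))): min(1, 1 − 1 + 0.2) = 0.2
((((q -> p) \/ p) -> ((r /\ q) /\ (r -> p))) -> r): min(1, 1 − 0.2 + 0.2) = 1
~((((q -> p) \/ p) -> ((r /\ q) /\ (r -> p))) -> r): Łukasiewicz ¬ gives 1 − 1 = 0
(~((((q -> p) \/ p) -> ((r /\ q) /\ (r -> p))) -> r) -> p): min(1, 1 − 0 + 0.8) = 1
((~((((q -> p) \/ p) -> ((r /\ q) /\ (r -> p))) -> r) -> p) \/ p) = max(1, 0.8) = 1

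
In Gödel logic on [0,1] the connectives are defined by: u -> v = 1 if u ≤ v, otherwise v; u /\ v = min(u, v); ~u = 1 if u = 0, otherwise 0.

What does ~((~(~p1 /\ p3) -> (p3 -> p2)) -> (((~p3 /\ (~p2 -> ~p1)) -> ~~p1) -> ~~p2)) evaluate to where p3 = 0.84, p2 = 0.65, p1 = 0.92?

~p1: Gödel ¬ of 0.92 = 0 (operand ≠ 0)
(~p1 /\ p3) = min(0, 0.84) = 0
~(~p1 /\ p3): Gödel ¬ of 0 = 1 (operand is 0)
(p3 -> p2): 0.84 > 0.65, so result = 0.65
(~(~p1 /\ p3) -> (p3 -> p2)): 1 > 0.65, so result = 0.65
~p3: Gödel ¬ of 0.84 = 0 (operand ≠ 0)
~p2: Gödel ¬ of 0.65 = 0 (operand ≠ 0)
~p1: Gödel ¬ of 0.92 = 0 (operand ≠ 0)
(~p2 -> ~p1): 0 ≤ 0, so result = 1
(~p3 /\ (~p2 -> ~p1)) = min(0, 1) = 0
~p1: Gödel ¬ of 0.92 = 0 (operand ≠ 0)
~~p1: Gödel ¬ of 0 = 1 (operand is 0)
((~p3 /\ (~p2 -> ~p1)) -> ~~p1): 0 ≤ 1, so result = 1
~p2: Gödel ¬ of 0.65 = 0 (operand ≠ 0)
~~p2: Gödel ¬ of 0 = 1 (operand is 0)
(((~p3 /\ (~p2 -> ~p1)) -> ~~p1) -> ~~p2): 1 ≤ 1, so result = 1
((~(~p1 /\ p3) -> (p3 -> p2)) -> (((~p3 /\ (~p2 -> ~p1)) -> ~~p1) -> ~~p2)): 0.65 ≤ 1, so result = 1
~((~(~p1 /\ p3) -> (p3 -> p2)) -> (((~p3 /\ (~p2 -> ~p1)) -> ~~p1) -> ~~p2)): Gödel ¬ of 1 = 0 (operand ≠ 0)

0.00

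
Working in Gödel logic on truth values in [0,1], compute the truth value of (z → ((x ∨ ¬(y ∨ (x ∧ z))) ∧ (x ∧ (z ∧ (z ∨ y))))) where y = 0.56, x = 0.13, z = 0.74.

0.13

(x ∧ z) = min(0.13, 0.74) = 0.13
(y ∨ (x ∧ z)) = max(0.56, 0.13) = 0.56
¬(y ∨ (x ∧ z)): Gödel ¬ of 0.56 = 0 (operand ≠ 0)
(x ∨ ¬(y ∨ (x ∧ z))) = max(0.13, 0) = 0.13
(z ∨ y) = max(0.74, 0.56) = 0.74
(z ∧ (z ∨ y)) = min(0.74, 0.74) = 0.74
(x ∧ (z ∧ (z ∨ y))) = min(0.13, 0.74) = 0.13
((x ∨ ¬(y ∨ (x ∧ z))) ∧ (x ∧ (z ∧ (z ∨ y)))) = min(0.13, 0.13) = 0.13
(z → ((x ∨ ¬(y ∨ (x ∧ z))) ∧ (x ∧ (z ∧ (z ∨ y))))): 0.74 > 0.13, so result = 0.13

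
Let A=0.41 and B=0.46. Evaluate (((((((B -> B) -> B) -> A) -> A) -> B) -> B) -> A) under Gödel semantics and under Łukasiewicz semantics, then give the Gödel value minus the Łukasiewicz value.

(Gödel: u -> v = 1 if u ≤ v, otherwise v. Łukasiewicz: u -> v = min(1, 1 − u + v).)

Gödel evaluation:
  (B -> B): 0.46 ≤ 0.46, so result = 1
  ((B -> B) -> B): 1 > 0.46, so result = 0.46
  (((B -> B) -> B) -> A): 0.46 > 0.41, so result = 0.41
  ((((B -> B) -> B) -> A) -> A): 0.41 ≤ 0.41, so result = 1
  (((((B -> B) -> B) -> A) -> A) -> B): 1 > 0.46, so result = 0.46
  ((((((B -> B) -> B) -> A) -> A) -> B) -> B): 0.46 ≤ 0.46, so result = 1
  (((((((B -> B) -> B) -> A) -> A) -> B) -> B) -> A): 1 > 0.41, so result = 0.41
  Gödel value = 0.41
Łukasiewicz evaluation:
  (B -> B): min(1, 1 − 0.46 + 0.46) = 1
  ((B -> B) -> B): min(1, 1 − 1 + 0.46) = 0.46
  (((B -> B) -> B) -> A): min(1, 1 − 0.46 + 0.41) = 0.95
  ((((B -> B) -> B) -> A) -> A): min(1, 1 − 0.95 + 0.41) = 0.46
  (((((B -> B) -> B) -> A) -> A) -> B): min(1, 1 − 0.46 + 0.46) = 1
  ((((((B -> B) -> B) -> A) -> A) -> B) -> B): min(1, 1 − 1 + 0.46) = 0.46
  (((((((B -> B) -> B) -> A) -> A) -> B) -> B) -> A): min(1, 1 − 0.46 + 0.41) = 0.95
  Łukasiewicz value = 0.95
Difference: 0.41 − 0.95 = -0.54

-0.54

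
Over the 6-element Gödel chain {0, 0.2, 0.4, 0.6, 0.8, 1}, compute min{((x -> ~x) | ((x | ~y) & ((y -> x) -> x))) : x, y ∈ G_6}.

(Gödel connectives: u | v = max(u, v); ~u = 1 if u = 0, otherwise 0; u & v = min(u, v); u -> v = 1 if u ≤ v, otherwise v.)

The minimum is attained at x = 0.2, y = 0:
  ~x: Gödel ¬ of 0.2 = 0 (operand ≠ 0)
  (x -> ~x): 0.2 > 0, so result = 0
  ~y: Gödel ¬ of 0 = 1 (operand is 0)
  (x | ~y) = max(0.2, 1) = 1
  (y -> x): 0 ≤ 0.2, so result = 1
  ((y -> x) -> x): 1 > 0.2, so result = 0.2
  ((x | ~y) & ((y -> x) -> x)) = min(1, 0.2) = 0.2
  ((x -> ~x) | ((x | ~y) & ((y -> x) -> x))) = max(0, 0.2) = 0.2
Checking all 36 assignments confirms none give a value below 0.20.

0.20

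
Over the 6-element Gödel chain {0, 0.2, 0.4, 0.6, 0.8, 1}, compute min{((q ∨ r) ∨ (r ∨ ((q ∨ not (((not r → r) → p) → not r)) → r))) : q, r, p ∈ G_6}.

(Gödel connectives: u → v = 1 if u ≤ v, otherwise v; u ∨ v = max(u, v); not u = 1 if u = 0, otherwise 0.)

0.20

The minimum is attained at q = 0, r = 0.2, p = 0.2:
  (q ∨ r) = max(0, 0.2) = 0.2
  not r: Gödel ¬ of 0.2 = 0 (operand ≠ 0)
  (not r → r): 0 ≤ 0.2, so result = 1
  ((not r → r) → p): 1 > 0.2, so result = 0.2
  not r: Gödel ¬ of 0.2 = 0 (operand ≠ 0)
  (((not r → r) → p) → not r): 0.2 > 0, so result = 0
  not (((not r → r) → p) → not r): Gödel ¬ of 0 = 1 (operand is 0)
  (q ∨ not (((not r → r) → p) → not r)) = max(0, 1) = 1
  ((q ∨ not (((not r → r) → p) → not r)) → r): 1 > 0.2, so result = 0.2
  (r ∨ ((q ∨ not (((not r → r) → p) → not r)) → r)) = max(0.2, 0.2) = 0.2
  ((q ∨ r) ∨ (r ∨ ((q ∨ not (((not r → r) → p) → not r)) → r))) = max(0.2, 0.2) = 0.2
Checking all 216 assignments confirms none give a value below 0.20.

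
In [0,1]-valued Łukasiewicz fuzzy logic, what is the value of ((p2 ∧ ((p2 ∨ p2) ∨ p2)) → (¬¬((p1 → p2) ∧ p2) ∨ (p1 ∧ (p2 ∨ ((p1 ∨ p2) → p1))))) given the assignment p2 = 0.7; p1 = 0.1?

(p2 ∨ p2) = max(0.7, 0.7) = 0.7
((p2 ∨ p2) ∨ p2) = max(0.7, 0.7) = 0.7
(p2 ∧ ((p2 ∨ p2) ∨ p2)) = min(0.7, 0.7) = 0.7
(p1 → p2): min(1, 1 − 0.1 + 0.7) = 1
((p1 → p2) ∧ p2) = min(1, 0.7) = 0.7
¬((p1 → p2) ∧ p2): Łukasiewicz ¬ gives 1 − 0.7 = 0.3
¬¬((p1 → p2) ∧ p2): Łukasiewicz ¬ gives 1 − 0.3 = 0.7
(p1 ∨ p2) = max(0.1, 0.7) = 0.7
((p1 ∨ p2) → p1): min(1, 1 − 0.7 + 0.1) = 0.4
(p2 ∨ ((p1 ∨ p2) → p1)) = max(0.7, 0.4) = 0.7
(p1 ∧ (p2 ∨ ((p1 ∨ p2) → p1))) = min(0.1, 0.7) = 0.1
(¬¬((p1 → p2) ∧ p2) ∨ (p1 ∧ (p2 ∨ ((p1 ∨ p2) → p1)))) = max(0.7, 0.1) = 0.7
((p2 ∧ ((p2 ∨ p2) ∨ p2)) → (¬¬((p1 → p2) ∧ p2) ∨ (p1 ∧ (p2 ∨ ((p1 ∨ p2) → p1))))): min(1, 1 − 0.7 + 0.7) = 1

1.00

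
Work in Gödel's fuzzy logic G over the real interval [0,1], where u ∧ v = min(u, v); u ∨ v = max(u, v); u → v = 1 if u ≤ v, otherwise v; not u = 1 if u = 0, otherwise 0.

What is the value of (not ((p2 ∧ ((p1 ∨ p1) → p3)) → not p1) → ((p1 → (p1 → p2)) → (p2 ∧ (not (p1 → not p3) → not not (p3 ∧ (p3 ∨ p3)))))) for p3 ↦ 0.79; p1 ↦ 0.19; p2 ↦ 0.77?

0.77

(p1 ∨ p1) = max(0.19, 0.19) = 0.19
((p1 ∨ p1) → p3): 0.19 ≤ 0.79, so result = 1
(p2 ∧ ((p1 ∨ p1) → p3)) = min(0.77, 1) = 0.77
not p1: Gödel ¬ of 0.19 = 0 (operand ≠ 0)
((p2 ∧ ((p1 ∨ p1) → p3)) → not p1): 0.77 > 0, so result = 0
not ((p2 ∧ ((p1 ∨ p1) → p3)) → not p1): Gödel ¬ of 0 = 1 (operand is 0)
(p1 → p2): 0.19 ≤ 0.77, so result = 1
(p1 → (p1 → p2)): 0.19 ≤ 1, so result = 1
not p3: Gödel ¬ of 0.79 = 0 (operand ≠ 0)
(p1 → not p3): 0.19 > 0, so result = 0
not (p1 → not p3): Gödel ¬ of 0 = 1 (operand is 0)
(p3 ∨ p3) = max(0.79, 0.79) = 0.79
(p3 ∧ (p3 ∨ p3)) = min(0.79, 0.79) = 0.79
not (p3 ∧ (p3 ∨ p3)): Gödel ¬ of 0.79 = 0 (operand ≠ 0)
not not (p3 ∧ (p3 ∨ p3)): Gödel ¬ of 0 = 1 (operand is 0)
(not (p1 → not p3) → not not (p3 ∧ (p3 ∨ p3))): 1 ≤ 1, so result = 1
(p2 ∧ (not (p1 → not p3) → not not (p3 ∧ (p3 ∨ p3)))) = min(0.77, 1) = 0.77
((p1 → (p1 → p2)) → (p2 ∧ (not (p1 → not p3) → not not (p3 ∧ (p3 ∨ p3))))): 1 > 0.77, so result = 0.77
(not ((p2 ∧ ((p1 ∨ p1) → p3)) → not p1) → ((p1 → (p1 → p2)) → (p2 ∧ (not (p1 → not p3) → not not (p3 ∧ (p3 ∨ p3)))))): 1 > 0.77, so result = 0.77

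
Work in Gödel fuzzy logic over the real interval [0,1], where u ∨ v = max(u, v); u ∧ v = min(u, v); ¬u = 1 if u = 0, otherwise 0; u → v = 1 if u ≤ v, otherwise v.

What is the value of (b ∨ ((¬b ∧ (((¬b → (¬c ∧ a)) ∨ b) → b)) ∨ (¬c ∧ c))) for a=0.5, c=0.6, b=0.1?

¬b: Gödel ¬ of 0.1 = 0 (operand ≠ 0)
¬b: Gödel ¬ of 0.1 = 0 (operand ≠ 0)
¬c: Gödel ¬ of 0.6 = 0 (operand ≠ 0)
(¬c ∧ a) = min(0, 0.5) = 0
(¬b → (¬c ∧ a)): 0 ≤ 0, so result = 1
((¬b → (¬c ∧ a)) ∨ b) = max(1, 0.1) = 1
(((¬b → (¬c ∧ a)) ∨ b) → b): 1 > 0.1, so result = 0.1
(¬b ∧ (((¬b → (¬c ∧ a)) ∨ b) → b)) = min(0, 0.1) = 0
¬c: Gödel ¬ of 0.6 = 0 (operand ≠ 0)
(¬c ∧ c) = min(0, 0.6) = 0
((¬b ∧ (((¬b → (¬c ∧ a)) ∨ b) → b)) ∨ (¬c ∧ c)) = max(0, 0) = 0
(b ∨ ((¬b ∧ (((¬b → (¬c ∧ a)) ∨ b) → b)) ∨ (¬c ∧ c))) = max(0.1, 0) = 0.1

0.10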